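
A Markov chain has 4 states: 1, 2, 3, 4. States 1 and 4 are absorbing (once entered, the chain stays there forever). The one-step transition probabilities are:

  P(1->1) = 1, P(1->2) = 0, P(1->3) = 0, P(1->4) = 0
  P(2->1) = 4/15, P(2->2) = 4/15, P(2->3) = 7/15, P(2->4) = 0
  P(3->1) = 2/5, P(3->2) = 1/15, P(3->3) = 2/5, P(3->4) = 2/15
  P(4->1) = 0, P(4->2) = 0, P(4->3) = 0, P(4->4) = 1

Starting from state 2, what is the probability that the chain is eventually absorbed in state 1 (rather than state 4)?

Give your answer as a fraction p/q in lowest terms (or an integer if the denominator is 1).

Answer: 39/46

Derivation:
Let a_i = P(absorbed in 1 | start in state i).
Boundary conditions: a_1 = 1, a_4 = 0.
For each transient state i, a_i = sum_j P(i->j) * a_j:
  a_2 = 4/15*a_1 + 4/15*a_2 + 7/15*a_3 + 0*a_4
  a_3 = 2/5*a_1 + 1/15*a_2 + 2/5*a_3 + 2/15*a_4

Substituting a_1 = 1 and a_4 = 0, rearrange to (I - Q) a = r where r[i] = P(i -> 1):
  [11/15, -7/15] . (a_2, a_3) = 4/15
  [-1/15, 3/5] . (a_2, a_3) = 2/5

Solving yields:
  a_2 = 39/46
  a_3 = 35/46

Starting state is 2, so the absorption probability is a_2 = 39/46.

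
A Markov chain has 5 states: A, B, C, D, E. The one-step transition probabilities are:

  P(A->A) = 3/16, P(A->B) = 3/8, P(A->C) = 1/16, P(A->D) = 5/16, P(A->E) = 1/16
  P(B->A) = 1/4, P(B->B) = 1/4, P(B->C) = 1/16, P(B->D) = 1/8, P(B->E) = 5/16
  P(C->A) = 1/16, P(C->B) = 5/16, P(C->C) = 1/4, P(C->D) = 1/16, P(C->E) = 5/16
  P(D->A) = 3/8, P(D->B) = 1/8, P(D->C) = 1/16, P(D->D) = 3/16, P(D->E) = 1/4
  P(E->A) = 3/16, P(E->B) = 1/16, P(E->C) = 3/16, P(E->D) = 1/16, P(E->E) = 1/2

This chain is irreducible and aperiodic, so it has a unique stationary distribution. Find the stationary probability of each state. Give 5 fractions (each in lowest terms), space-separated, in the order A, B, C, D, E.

The stationary distribution satisfies pi = pi * P, i.e.:
  pi_A = 3/16*pi_A + 1/4*pi_B + 1/16*pi_C + 3/8*pi_D + 3/16*pi_E
  pi_B = 3/8*pi_A + 1/4*pi_B + 5/16*pi_C + 1/8*pi_D + 1/16*pi_E
  pi_C = 1/16*pi_A + 1/16*pi_B + 1/4*pi_C + 1/16*pi_D + 3/16*pi_E
  pi_D = 5/16*pi_A + 1/8*pi_B + 1/16*pi_C + 3/16*pi_D + 1/16*pi_E
  pi_E = 1/16*pi_A + 5/16*pi_B + 5/16*pi_C + 1/4*pi_D + 1/2*pi_E
with normalization: pi_A + pi_B + pi_C + pi_D + pi_E = 1.

Using the first 4 balance equations plus normalization, the linear system A*pi = b is:
  [-13/16, 1/4, 1/16, 3/8, 3/16] . pi = 0
  [3/8, -3/4, 5/16, 1/8, 1/16] . pi = 0
  [1/16, 1/16, -3/4, 1/16, 3/16] . pi = 0
  [5/16, 1/8, 1/16, -13/16, 1/16] . pi = 0
  [1, 1, 1, 1, 1] . pi = 1

Solving yields:
  pi_A = 410/1929
  pi_B = 1205/5787
  pi_C = 5035/40509
  pi_D = 5956/40509
  pi_E = 12473/40509

Verification (pi * P):
  410/1929*3/16 + 1205/5787*1/4 + 5035/40509*1/16 + 5956/40509*3/8 + 12473/40509*3/16 = 410/1929 = pi_A  (ok)
  410/1929*3/8 + 1205/5787*1/4 + 5035/40509*5/16 + 5956/40509*1/8 + 12473/40509*1/16 = 1205/5787 = pi_B  (ok)
  410/1929*1/16 + 1205/5787*1/16 + 5035/40509*1/4 + 5956/40509*1/16 + 12473/40509*3/16 = 5035/40509 = pi_C  (ok)
  410/1929*5/16 + 1205/5787*1/8 + 5035/40509*1/16 + 5956/40509*3/16 + 12473/40509*1/16 = 5956/40509 = pi_D  (ok)
  410/1929*1/16 + 1205/5787*5/16 + 5035/40509*5/16 + 5956/40509*1/4 + 12473/40509*1/2 = 12473/40509 = pi_E  (ok)

Answer: 410/1929 1205/5787 5035/40509 5956/40509 12473/40509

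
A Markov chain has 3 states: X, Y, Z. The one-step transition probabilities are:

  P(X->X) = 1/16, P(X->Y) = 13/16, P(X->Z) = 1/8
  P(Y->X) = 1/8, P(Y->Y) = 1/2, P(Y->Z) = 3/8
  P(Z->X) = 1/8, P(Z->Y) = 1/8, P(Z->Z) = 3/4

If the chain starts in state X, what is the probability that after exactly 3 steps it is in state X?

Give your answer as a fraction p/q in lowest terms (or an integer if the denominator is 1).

Computing P^3 by repeated multiplication:
P^1 =
  X: [1/16, 13/16, 1/8]
  Y: [1/8, 1/2, 3/8]
  Z: [1/8, 1/8, 3/4]
P^2 =
  X: [31/256, 121/256, 13/32]
  Y: [15/128, 51/128, 31/64]
  Z: [15/128, 33/128, 5/8]
P^3 =
  X: [481/4096, 1579/4096, 509/1024]
  Y: [241/2048, 727/2048, 135/256]
  Z: [241/2048, 619/2048, 297/512]

(P^3)[X -> X] = 481/4096

Answer: 481/4096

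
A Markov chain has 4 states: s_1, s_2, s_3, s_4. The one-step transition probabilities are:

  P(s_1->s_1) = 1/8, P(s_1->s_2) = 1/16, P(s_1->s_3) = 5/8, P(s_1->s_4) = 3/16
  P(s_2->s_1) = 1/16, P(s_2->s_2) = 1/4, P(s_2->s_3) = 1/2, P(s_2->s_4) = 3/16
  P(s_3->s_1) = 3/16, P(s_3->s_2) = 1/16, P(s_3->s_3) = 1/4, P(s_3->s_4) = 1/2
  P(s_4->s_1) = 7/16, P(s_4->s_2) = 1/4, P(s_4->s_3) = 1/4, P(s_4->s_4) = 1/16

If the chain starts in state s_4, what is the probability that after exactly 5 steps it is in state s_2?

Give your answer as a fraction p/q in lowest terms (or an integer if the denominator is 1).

Answer: 143899/1048576

Derivation:
Computing P^5 by repeated multiplication:
P^1 =
  s_1: [1/8, 1/16, 5/8, 3/16]
  s_2: [1/16, 1/4, 1/2, 3/16]
  s_3: [3/16, 1/16, 1/4, 1/2]
  s_4: [7/16, 1/4, 1/4, 1/16]
P^2 =
  s_1: [7/32, 7/64, 5/16, 23/64]
  s_2: [51/256, 37/256, 43/128, 41/128]
  s_3: [75/256, 43/256, 43/128, 13/64]
  s_4: [37/256, 31/256, 61/128, 33/128]
P^3 =
  s_1: [1/4, 77/512, 23/64, 123/512]
  s_2: [971/4096, 613/4096, 739/2048, 517/2048]
  s_3: [815/4096, 541/4096, 823/2048, 547/2048]
  s_4: [933/4096, 547/4096, 685/2048, 623/2048]
P^4 =
  s_1: [873/4096, 139/1024, 781/2048, 1105/4096]
  s_2: [14227/65536, 9037/65536, 12331/32768, 8805/32768]
  s_3: [14767/65536, 9001/65536, 11719/32768, 9165/32768]
  s_4: [15245/65536, 9475/65536, 12085/32768, 8323/32768]
P^5 =
  s_1: [14723/65536, 9079/65536, 11923/32768, 559/2048]
  s_2: [234747/1048576, 145477/1048576, 191827/524288, 142349/524288]
  s_3: [237159/1048576, 147529/1048576, 193375/524288, 138569/524288]
  s_4: [228997/1048576, 143899/1048576, 195757/524288, 142083/524288]

(P^5)[s_4 -> s_2] = 143899/1048576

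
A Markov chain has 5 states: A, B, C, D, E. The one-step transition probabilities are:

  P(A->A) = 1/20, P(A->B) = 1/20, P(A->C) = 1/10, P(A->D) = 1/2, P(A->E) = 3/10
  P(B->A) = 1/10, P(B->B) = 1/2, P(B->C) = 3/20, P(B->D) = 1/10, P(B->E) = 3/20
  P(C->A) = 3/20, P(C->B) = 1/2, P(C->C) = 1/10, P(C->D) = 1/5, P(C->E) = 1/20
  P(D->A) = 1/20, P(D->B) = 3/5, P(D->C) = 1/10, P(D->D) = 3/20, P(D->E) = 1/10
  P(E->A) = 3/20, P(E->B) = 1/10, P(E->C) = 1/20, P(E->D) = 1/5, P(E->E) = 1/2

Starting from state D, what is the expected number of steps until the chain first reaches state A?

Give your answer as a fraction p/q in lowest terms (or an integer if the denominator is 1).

Let h_i = expected steps to first reach A from state i.
Boundary: h_A = 0.
First-step equations for the other states:
  h_B = 1 + 1/10*h_A + 1/2*h_B + 3/20*h_C + 1/10*h_D + 3/20*h_E
  h_C = 1 + 3/20*h_A + 1/2*h_B + 1/10*h_C + 1/5*h_D + 1/20*h_E
  h_D = 1 + 1/20*h_A + 3/5*h_B + 1/10*h_C + 3/20*h_D + 1/10*h_E
  h_E = 1 + 3/20*h_A + 1/10*h_B + 1/20*h_C + 1/5*h_D + 1/2*h_E

Substituting h_A = 0 and rearranging gives the linear system (I - Q) h = 1:
  [1/2, -3/20, -1/10, -3/20] . (h_B, h_C, h_D, h_E) = 1
  [-1/2, 9/10, -1/5, -1/20] . (h_B, h_C, h_D, h_E) = 1
  [-3/5, -1/10, 17/20, -1/10] . (h_B, h_C, h_D, h_E) = 1
  [-1/10, -1/20, -1/5, 1/2] . (h_B, h_C, h_D, h_E) = 1

Solving yields:
  h_B = 51710/5637
  h_C = 49840/5637
  h_D = 54700/5637
  h_E = 16160/1879

Starting state is D, so the expected hitting time is h_D = 54700/5637.

Answer: 54700/5637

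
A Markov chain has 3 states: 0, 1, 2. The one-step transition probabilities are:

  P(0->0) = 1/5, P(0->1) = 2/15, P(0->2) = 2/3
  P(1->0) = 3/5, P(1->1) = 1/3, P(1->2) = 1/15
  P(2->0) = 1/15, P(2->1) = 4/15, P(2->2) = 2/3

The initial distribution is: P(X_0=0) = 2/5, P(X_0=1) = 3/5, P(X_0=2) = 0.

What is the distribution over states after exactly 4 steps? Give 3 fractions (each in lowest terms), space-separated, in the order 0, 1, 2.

Propagating the distribution step by step (d_{t+1} = d_t * P):
d_0 = (0=2/5, 1=3/5, 2=0)
  d_1[0] = 2/5*1/5 + 3/5*3/5 + 0*1/15 = 11/25
  d_1[1] = 2/5*2/15 + 3/5*1/3 + 0*4/15 = 19/75
  d_1[2] = 2/5*2/3 + 3/5*1/15 + 0*2/3 = 23/75
d_1 = (0=11/25, 1=19/75, 2=23/75)
  d_2[0] = 11/25*1/5 + 19/75*3/5 + 23/75*1/15 = 293/1125
  d_2[1] = 11/25*2/15 + 19/75*1/3 + 23/75*4/15 = 253/1125
  d_2[2] = 11/25*2/3 + 19/75*1/15 + 23/75*2/3 = 193/375
d_2 = (0=293/1125, 1=253/1125, 2=193/375)
  d_3[0] = 293/1125*1/5 + 253/1125*3/5 + 193/375*1/15 = 83/375
  d_3[1] = 293/1125*2/15 + 253/1125*1/3 + 193/375*4/15 = 463/1875
  d_3[2] = 293/1125*2/3 + 253/1125*1/15 + 193/375*2/3 = 997/1875
d_3 = (0=83/375, 1=463/1875, 2=997/1875)
  d_4[0] = 83/375*1/5 + 463/1875*3/5 + 997/1875*1/15 = 6409/28125
  d_4[1] = 83/375*2/15 + 463/1875*1/3 + 997/1875*4/15 = 7133/28125
  d_4[2] = 83/375*2/3 + 463/1875*1/15 + 997/1875*2/3 = 4861/9375
d_4 = (0=6409/28125, 1=7133/28125, 2=4861/9375)

Answer: 6409/28125 7133/28125 4861/9375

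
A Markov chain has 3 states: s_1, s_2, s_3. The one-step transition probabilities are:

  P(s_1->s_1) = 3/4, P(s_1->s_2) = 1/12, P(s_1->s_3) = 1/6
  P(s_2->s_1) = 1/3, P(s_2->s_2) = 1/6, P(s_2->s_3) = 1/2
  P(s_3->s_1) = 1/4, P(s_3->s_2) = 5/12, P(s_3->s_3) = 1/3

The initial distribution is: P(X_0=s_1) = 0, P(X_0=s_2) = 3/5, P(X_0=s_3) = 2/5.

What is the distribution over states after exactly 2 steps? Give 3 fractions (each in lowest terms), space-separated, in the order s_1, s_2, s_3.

Answer: 19/45 1/4 59/180

Derivation:
Propagating the distribution step by step (d_{t+1} = d_t * P):
d_0 = (s_1=0, s_2=3/5, s_3=2/5)
  d_1[s_1] = 0*3/4 + 3/5*1/3 + 2/5*1/4 = 3/10
  d_1[s_2] = 0*1/12 + 3/5*1/6 + 2/5*5/12 = 4/15
  d_1[s_3] = 0*1/6 + 3/5*1/2 + 2/5*1/3 = 13/30
d_1 = (s_1=3/10, s_2=4/15, s_3=13/30)
  d_2[s_1] = 3/10*3/4 + 4/15*1/3 + 13/30*1/4 = 19/45
  d_2[s_2] = 3/10*1/12 + 4/15*1/6 + 13/30*5/12 = 1/4
  d_2[s_3] = 3/10*1/6 + 4/15*1/2 + 13/30*1/3 = 59/180
d_2 = (s_1=19/45, s_2=1/4, s_3=59/180)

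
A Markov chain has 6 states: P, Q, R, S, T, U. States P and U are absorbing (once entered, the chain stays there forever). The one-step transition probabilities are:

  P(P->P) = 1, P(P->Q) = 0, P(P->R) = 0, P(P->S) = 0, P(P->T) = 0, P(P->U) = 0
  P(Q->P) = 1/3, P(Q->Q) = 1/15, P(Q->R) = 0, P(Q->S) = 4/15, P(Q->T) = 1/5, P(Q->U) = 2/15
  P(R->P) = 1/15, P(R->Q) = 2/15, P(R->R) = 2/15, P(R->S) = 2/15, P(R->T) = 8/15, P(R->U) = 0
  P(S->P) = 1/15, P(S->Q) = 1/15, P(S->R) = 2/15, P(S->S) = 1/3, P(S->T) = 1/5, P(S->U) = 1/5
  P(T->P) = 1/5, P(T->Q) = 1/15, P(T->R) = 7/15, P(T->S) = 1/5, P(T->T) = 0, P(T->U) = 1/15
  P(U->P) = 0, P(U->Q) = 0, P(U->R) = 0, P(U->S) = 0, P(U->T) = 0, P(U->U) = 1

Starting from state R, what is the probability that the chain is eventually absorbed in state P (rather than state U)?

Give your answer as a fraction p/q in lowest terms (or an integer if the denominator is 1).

Answer: 2893/4515

Derivation:
Let a_i = P(absorbed in P | start in state i).
Boundary conditions: a_P = 1, a_U = 0.
For each transient state i, a_i = sum_j P(i->j) * a_j:
  a_Q = 1/3*a_P + 1/15*a_Q + 0*a_R + 4/15*a_S + 1/5*a_T + 2/15*a_U
  a_R = 1/15*a_P + 2/15*a_Q + 2/15*a_R + 2/15*a_S + 8/15*a_T + 0*a_U
  a_S = 1/15*a_P + 1/15*a_Q + 2/15*a_R + 1/3*a_S + 1/5*a_T + 1/5*a_U
  a_T = 1/5*a_P + 1/15*a_Q + 7/15*a_R + 1/5*a_S + 0*a_T + 1/15*a_U

Substituting a_P = 1 and a_U = 0, rearrange to (I - Q) a = r where r[i] = P(i -> P):
  [14/15, 0, -4/15, -1/5] . (a_Q, a_R, a_S, a_T) = 1/3
  [-2/15, 13/15, -2/15, -8/15] . (a_Q, a_R, a_S, a_T) = 1/15
  [-1/15, -2/15, 2/3, -1/5] . (a_Q, a_R, a_S, a_T) = 1/15
  [-1/15, -7/15, -1/5, 1] . (a_Q, a_R, a_S, a_T) = 1/5

Solving yields:
  a_Q = 2852/4515
  a_R = 2893/4515
  a_S = 2179/4515
  a_T = 2879/4515

Starting state is R, so the absorption probability is a_R = 2893/4515.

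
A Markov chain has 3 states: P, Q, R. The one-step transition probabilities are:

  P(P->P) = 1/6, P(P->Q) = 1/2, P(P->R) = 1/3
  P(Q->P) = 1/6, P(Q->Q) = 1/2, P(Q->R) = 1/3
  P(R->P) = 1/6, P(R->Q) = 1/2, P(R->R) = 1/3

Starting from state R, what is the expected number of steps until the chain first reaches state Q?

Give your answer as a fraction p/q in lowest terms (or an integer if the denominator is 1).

Let h_i = expected steps to first reach Q from state i.
Boundary: h_Q = 0.
First-step equations for the other states:
  h_P = 1 + 1/6*h_P + 1/2*h_Q + 1/3*h_R
  h_R = 1 + 1/6*h_P + 1/2*h_Q + 1/3*h_R

Substituting h_Q = 0 and rearranging gives the linear system (I - Q) h = 1:
  [5/6, -1/3] . (h_P, h_R) = 1
  [-1/6, 2/3] . (h_P, h_R) = 1

Solving yields:
  h_P = 2
  h_R = 2

Starting state is R, so the expected hitting time is h_R = 2.

Answer: 2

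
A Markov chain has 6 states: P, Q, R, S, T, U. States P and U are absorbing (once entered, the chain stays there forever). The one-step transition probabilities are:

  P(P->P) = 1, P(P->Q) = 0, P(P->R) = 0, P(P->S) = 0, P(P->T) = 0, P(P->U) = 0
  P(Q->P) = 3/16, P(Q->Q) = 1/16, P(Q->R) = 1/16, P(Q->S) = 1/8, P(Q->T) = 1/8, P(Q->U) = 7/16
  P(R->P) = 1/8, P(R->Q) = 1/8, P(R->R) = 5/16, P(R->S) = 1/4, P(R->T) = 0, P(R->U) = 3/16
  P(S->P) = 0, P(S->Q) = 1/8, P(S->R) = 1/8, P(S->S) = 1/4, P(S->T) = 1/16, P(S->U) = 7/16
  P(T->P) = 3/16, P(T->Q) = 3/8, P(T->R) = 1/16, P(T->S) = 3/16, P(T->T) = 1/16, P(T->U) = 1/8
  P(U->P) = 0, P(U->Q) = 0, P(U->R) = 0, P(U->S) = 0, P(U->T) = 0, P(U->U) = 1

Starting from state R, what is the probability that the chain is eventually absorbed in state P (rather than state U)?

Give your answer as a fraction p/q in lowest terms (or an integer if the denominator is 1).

Answer: 6732/24223

Derivation:
Let a_i = P(absorbed in P | start in state i).
Boundary conditions: a_P = 1, a_U = 0.
For each transient state i, a_i = sum_j P(i->j) * a_j:
  a_Q = 3/16*a_P + 1/16*a_Q + 1/16*a_R + 1/8*a_S + 1/8*a_T + 7/16*a_U
  a_R = 1/8*a_P + 1/8*a_Q + 5/16*a_R + 1/4*a_S + 0*a_T + 3/16*a_U
  a_S = 0*a_P + 1/8*a_Q + 1/8*a_R + 1/4*a_S + 1/16*a_T + 7/16*a_U
  a_T = 3/16*a_P + 3/8*a_Q + 1/16*a_R + 3/16*a_S + 1/16*a_T + 1/8*a_U

Substituting a_P = 1 and a_U = 0, rearrange to (I - Q) a = r where r[i] = P(i -> P):
  [15/16, -1/16, -1/8, -1/8] . (a_Q, a_R, a_S, a_T) = 3/16
  [-1/8, 11/16, -1/4, 0] . (a_Q, a_R, a_S, a_T) = 1/8
  [-1/8, -1/8, 3/4, -1/16] . (a_Q, a_R, a_S, a_T) = 0
  [-3/8, -1/16, -3/16, 15/16] . (a_Q, a_R, a_S, a_T) = 3/16

Solving yields:
  a_Q = 6841/24223
  a_R = 6732/24223
  a_S = 2981/24223
  a_T = 8626/24223

Starting state is R, so the absorption probability is a_R = 6732/24223.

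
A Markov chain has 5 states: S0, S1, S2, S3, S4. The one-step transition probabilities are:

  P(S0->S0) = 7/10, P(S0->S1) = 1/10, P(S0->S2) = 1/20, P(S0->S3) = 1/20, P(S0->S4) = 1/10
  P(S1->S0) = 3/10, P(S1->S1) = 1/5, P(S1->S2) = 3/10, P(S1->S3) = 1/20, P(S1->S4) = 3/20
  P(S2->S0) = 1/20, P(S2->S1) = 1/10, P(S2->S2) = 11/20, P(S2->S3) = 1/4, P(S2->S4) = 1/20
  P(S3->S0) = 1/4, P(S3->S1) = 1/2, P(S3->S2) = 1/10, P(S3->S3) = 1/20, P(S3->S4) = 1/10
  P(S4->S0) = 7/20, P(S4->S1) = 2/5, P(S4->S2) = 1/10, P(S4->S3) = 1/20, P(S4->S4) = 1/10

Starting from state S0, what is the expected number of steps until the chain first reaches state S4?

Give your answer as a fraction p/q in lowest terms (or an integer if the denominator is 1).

Let h_i = expected steps to first reach S4 from state i.
Boundary: h_S4 = 0.
First-step equations for the other states:
  h_S0 = 1 + 7/10*h_S0 + 1/10*h_S1 + 1/20*h_S2 + 1/20*h_S3 + 1/10*h_S4
  h_S1 = 1 + 3/10*h_S0 + 1/5*h_S1 + 3/10*h_S2 + 1/20*h_S3 + 3/20*h_S4
  h_S2 = 1 + 1/20*h_S0 + 1/10*h_S1 + 11/20*h_S2 + 1/4*h_S3 + 1/20*h_S4
  h_S3 = 1 + 1/4*h_S0 + 1/2*h_S1 + 1/10*h_S2 + 1/20*h_S3 + 1/10*h_S4

Substituting h_S4 = 0 and rearranging gives the linear system (I - Q) h = 1:
  [3/10, -1/10, -1/20, -1/20] . (h_S0, h_S1, h_S2, h_S3) = 1
  [-3/10, 4/5, -3/10, -1/20] . (h_S0, h_S1, h_S2, h_S3) = 1
  [-1/20, -1/10, 9/20, -1/4] . (h_S0, h_S1, h_S2, h_S3) = 1
  [-1/4, -1/2, -1/10, 19/20] . (h_S0, h_S1, h_S2, h_S3) = 1

Solving yields:
  h_S0 = 33680/3311
  h_S1 = 32720/3311
  h_S2 = 480/43
  h_S3 = 4780/473

Starting state is S0, so the expected hitting time is h_S0 = 33680/3311.

Answer: 33680/3311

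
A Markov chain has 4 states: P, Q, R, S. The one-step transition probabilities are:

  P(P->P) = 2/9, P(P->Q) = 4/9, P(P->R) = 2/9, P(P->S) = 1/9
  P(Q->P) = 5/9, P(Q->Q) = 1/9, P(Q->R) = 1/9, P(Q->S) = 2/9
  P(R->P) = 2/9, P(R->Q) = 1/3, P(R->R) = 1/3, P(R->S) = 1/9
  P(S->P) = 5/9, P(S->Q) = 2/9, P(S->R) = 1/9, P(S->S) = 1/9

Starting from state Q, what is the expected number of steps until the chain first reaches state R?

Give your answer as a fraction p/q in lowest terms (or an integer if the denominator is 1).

Answer: 108/17

Derivation:
Let h_i = expected steps to first reach R from state i.
Boundary: h_R = 0.
First-step equations for the other states:
  h_P = 1 + 2/9*h_P + 4/9*h_Q + 2/9*h_R + 1/9*h_S
  h_Q = 1 + 5/9*h_P + 1/9*h_Q + 1/9*h_R + 2/9*h_S
  h_S = 1 + 5/9*h_P + 2/9*h_Q + 1/9*h_R + 1/9*h_S

Substituting h_R = 0 and rearranging gives the linear system (I - Q) h = 1:
  [7/9, -4/9, -1/9] . (h_P, h_Q, h_S) = 1
  [-5/9, 8/9, -2/9] . (h_P, h_Q, h_S) = 1
  [-5/9, -2/9, 8/9] . (h_P, h_Q, h_S) = 1

Solving yields:
  h_P = 99/17
  h_Q = 108/17
  h_S = 108/17

Starting state is Q, so the expected hitting time is h_Q = 108/17.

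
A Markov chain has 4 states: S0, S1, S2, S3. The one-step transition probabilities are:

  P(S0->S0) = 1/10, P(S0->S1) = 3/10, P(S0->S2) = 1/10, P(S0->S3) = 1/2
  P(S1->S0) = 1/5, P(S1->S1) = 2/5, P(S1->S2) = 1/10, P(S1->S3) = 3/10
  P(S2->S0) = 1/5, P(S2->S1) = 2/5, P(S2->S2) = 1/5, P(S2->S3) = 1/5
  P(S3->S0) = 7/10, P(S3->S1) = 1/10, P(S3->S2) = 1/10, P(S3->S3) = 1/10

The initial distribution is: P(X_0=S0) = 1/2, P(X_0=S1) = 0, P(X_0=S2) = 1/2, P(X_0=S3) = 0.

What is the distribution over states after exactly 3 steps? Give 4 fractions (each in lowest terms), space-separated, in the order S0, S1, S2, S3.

Propagating the distribution step by step (d_{t+1} = d_t * P):
d_0 = (S0=1/2, S1=0, S2=1/2, S3=0)
  d_1[S0] = 1/2*1/10 + 0*1/5 + 1/2*1/5 + 0*7/10 = 3/20
  d_1[S1] = 1/2*3/10 + 0*2/5 + 1/2*2/5 + 0*1/10 = 7/20
  d_1[S2] = 1/2*1/10 + 0*1/10 + 1/2*1/5 + 0*1/10 = 3/20
  d_1[S3] = 1/2*1/2 + 0*3/10 + 1/2*1/5 + 0*1/10 = 7/20
d_1 = (S0=3/20, S1=7/20, S2=3/20, S3=7/20)
  d_2[S0] = 3/20*1/10 + 7/20*1/5 + 3/20*1/5 + 7/20*7/10 = 9/25
  d_2[S1] = 3/20*3/10 + 7/20*2/5 + 3/20*2/5 + 7/20*1/10 = 7/25
  d_2[S2] = 3/20*1/10 + 7/20*1/10 + 3/20*1/5 + 7/20*1/10 = 23/200
  d_2[S3] = 3/20*1/2 + 7/20*3/10 + 3/20*1/5 + 7/20*1/10 = 49/200
d_2 = (S0=9/25, S1=7/25, S2=23/200, S3=49/200)
  d_3[S0] = 9/25*1/10 + 7/25*1/5 + 23/200*1/5 + 49/200*7/10 = 573/2000
  d_3[S1] = 9/25*3/10 + 7/25*2/5 + 23/200*2/5 + 49/200*1/10 = 581/2000
  d_3[S2] = 9/25*1/10 + 7/25*1/10 + 23/200*1/5 + 49/200*1/10 = 223/2000
  d_3[S3] = 9/25*1/2 + 7/25*3/10 + 23/200*1/5 + 49/200*1/10 = 623/2000
d_3 = (S0=573/2000, S1=581/2000, S2=223/2000, S3=623/2000)

Answer: 573/2000 581/2000 223/2000 623/2000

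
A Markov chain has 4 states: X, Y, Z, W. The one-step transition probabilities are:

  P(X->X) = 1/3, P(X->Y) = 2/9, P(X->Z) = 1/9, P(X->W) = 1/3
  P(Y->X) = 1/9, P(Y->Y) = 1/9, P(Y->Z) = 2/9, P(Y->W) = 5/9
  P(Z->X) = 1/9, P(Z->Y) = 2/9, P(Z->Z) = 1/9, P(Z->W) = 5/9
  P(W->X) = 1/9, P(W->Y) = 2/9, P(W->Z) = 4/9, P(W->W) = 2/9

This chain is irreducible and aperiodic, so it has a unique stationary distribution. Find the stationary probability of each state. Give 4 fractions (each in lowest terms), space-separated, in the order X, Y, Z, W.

The stationary distribution satisfies pi = pi * P, i.e.:
  pi_X = 1/3*pi_X + 1/9*pi_Y + 1/9*pi_Z + 1/9*pi_W
  pi_Y = 2/9*pi_X + 1/9*pi_Y + 2/9*pi_Z + 2/9*pi_W
  pi_Z = 1/9*pi_X + 2/9*pi_Y + 1/9*pi_Z + 4/9*pi_W
  pi_W = 1/3*pi_X + 5/9*pi_Y + 5/9*pi_Z + 2/9*pi_W
with normalization: pi_X + pi_Y + pi_Z + pi_W = 1.

Using the first 3 balance equations plus normalization, the linear system A*pi = b is:
  [-2/3, 1/9, 1/9, 1/9] . pi = 0
  [2/9, -8/9, 2/9, 2/9] . pi = 0
  [1/9, 2/9, -8/9, 4/9] . pi = 0
  [1, 1, 1, 1] . pi = 1

Solving yields:
  pi_X = 1/7
  pi_Y = 1/5
  pi_Z = 37/140
  pi_W = 11/28

Verification (pi * P):
  1/7*1/3 + 1/5*1/9 + 37/140*1/9 + 11/28*1/9 = 1/7 = pi_X  (ok)
  1/7*2/9 + 1/5*1/9 + 37/140*2/9 + 11/28*2/9 = 1/5 = pi_Y  (ok)
  1/7*1/9 + 1/5*2/9 + 37/140*1/9 + 11/28*4/9 = 37/140 = pi_Z  (ok)
  1/7*1/3 + 1/5*5/9 + 37/140*5/9 + 11/28*2/9 = 11/28 = pi_W  (ok)

Answer: 1/7 1/5 37/140 11/28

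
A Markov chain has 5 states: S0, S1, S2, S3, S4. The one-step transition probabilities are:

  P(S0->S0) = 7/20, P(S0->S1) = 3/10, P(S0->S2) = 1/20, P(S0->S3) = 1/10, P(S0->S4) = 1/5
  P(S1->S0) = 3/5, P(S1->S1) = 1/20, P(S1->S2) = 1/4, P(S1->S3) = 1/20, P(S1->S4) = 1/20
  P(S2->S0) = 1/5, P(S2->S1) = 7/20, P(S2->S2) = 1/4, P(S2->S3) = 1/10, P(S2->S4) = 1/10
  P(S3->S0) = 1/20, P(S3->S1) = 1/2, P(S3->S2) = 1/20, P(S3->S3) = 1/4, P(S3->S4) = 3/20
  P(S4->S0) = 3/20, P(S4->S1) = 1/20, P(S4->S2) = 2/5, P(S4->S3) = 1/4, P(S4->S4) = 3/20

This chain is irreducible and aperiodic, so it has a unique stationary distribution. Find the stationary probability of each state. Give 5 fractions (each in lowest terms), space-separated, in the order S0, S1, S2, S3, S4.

The stationary distribution satisfies pi = pi * P, i.e.:
  pi_S0 = 7/20*pi_S0 + 3/5*pi_S1 + 1/5*pi_S2 + 1/20*pi_S3 + 3/20*pi_S4
  pi_S1 = 3/10*pi_S0 + 1/20*pi_S1 + 7/20*pi_S2 + 1/2*pi_S3 + 1/20*pi_S4
  pi_S2 = 1/20*pi_S0 + 1/4*pi_S1 + 1/4*pi_S2 + 1/20*pi_S3 + 2/5*pi_S4
  pi_S3 = 1/10*pi_S0 + 1/20*pi_S1 + 1/10*pi_S2 + 1/4*pi_S3 + 1/4*pi_S4
  pi_S4 = 1/5*pi_S0 + 1/20*pi_S1 + 1/10*pi_S2 + 3/20*pi_S3 + 3/20*pi_S4
with normalization: pi_S0 + pi_S1 + pi_S2 + pi_S3 + pi_S4 = 1.

Using the first 4 balance equations plus normalization, the linear system A*pi = b is:
  [-13/20, 3/5, 1/5, 1/20, 3/20] . pi = 0
  [3/10, -19/20, 7/20, 1/2, 1/20] . pi = 0
  [1/20, 1/4, -3/4, 1/20, 2/5] . pi = 0
  [1/10, 1/20, 1/10, -3/4, 1/4] . pi = 0
  [1, 1, 1, 1, 1] . pi = 1

Solving yields:
  pi_S0 = 11645/36563
  pi_S1 = 8811/36563
  pi_S2 = 6612/36563
  pi_S3 = 4640/36563
  pi_S4 = 4855/36563

Verification (pi * P):
  11645/36563*7/20 + 8811/36563*3/5 + 6612/36563*1/5 + 4640/36563*1/20 + 4855/36563*3/20 = 11645/36563 = pi_S0  (ok)
  11645/36563*3/10 + 8811/36563*1/20 + 6612/36563*7/20 + 4640/36563*1/2 + 4855/36563*1/20 = 8811/36563 = pi_S1  (ok)
  11645/36563*1/20 + 8811/36563*1/4 + 6612/36563*1/4 + 4640/36563*1/20 + 4855/36563*2/5 = 6612/36563 = pi_S2  (ok)
  11645/36563*1/10 + 8811/36563*1/20 + 6612/36563*1/10 + 4640/36563*1/4 + 4855/36563*1/4 = 4640/36563 = pi_S3  (ok)
  11645/36563*1/5 + 8811/36563*1/20 + 6612/36563*1/10 + 4640/36563*3/20 + 4855/36563*3/20 = 4855/36563 = pi_S4  (ok)

Answer: 11645/36563 8811/36563 6612/36563 4640/36563 4855/36563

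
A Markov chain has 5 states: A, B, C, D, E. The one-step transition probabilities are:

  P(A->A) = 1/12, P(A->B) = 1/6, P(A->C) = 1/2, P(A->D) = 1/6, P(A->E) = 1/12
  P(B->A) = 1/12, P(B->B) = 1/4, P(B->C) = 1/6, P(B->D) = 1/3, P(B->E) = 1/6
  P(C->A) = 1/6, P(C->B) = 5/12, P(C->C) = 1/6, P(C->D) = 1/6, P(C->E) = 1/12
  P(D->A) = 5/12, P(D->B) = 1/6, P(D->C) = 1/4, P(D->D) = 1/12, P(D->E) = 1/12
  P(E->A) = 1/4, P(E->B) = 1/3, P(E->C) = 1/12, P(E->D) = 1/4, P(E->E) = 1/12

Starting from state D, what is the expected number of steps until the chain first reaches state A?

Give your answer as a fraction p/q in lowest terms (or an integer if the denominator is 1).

Let h_i = expected steps to first reach A from state i.
Boundary: h_A = 0.
First-step equations for the other states:
  h_B = 1 + 1/12*h_A + 1/4*h_B + 1/6*h_C + 1/3*h_D + 1/6*h_E
  h_C = 1 + 1/6*h_A + 5/12*h_B + 1/6*h_C + 1/6*h_D + 1/12*h_E
  h_D = 1 + 5/12*h_A + 1/6*h_B + 1/4*h_C + 1/12*h_D + 1/12*h_E
  h_E = 1 + 1/4*h_A + 1/3*h_B + 1/12*h_C + 1/4*h_D + 1/12*h_E

Substituting h_A = 0 and rearranging gives the linear system (I - Q) h = 1:
  [3/4, -1/6, -1/3, -1/6] . (h_B, h_C, h_D, h_E) = 1
  [-5/12, 5/6, -1/6, -1/12] . (h_B, h_C, h_D, h_E) = 1
  [-1/6, -1/4, 11/12, -1/12] . (h_B, h_C, h_D, h_E) = 1
  [-1/3, -1/12, -1/4, 11/12] . (h_B, h_C, h_D, h_E) = 1

Solving yields:
  h_B = 7020/1381
  h_C = 6816/1381
  h_D = 5196/1381
  h_E = 6096/1381

Starting state is D, so the expected hitting time is h_D = 5196/1381.

Answer: 5196/1381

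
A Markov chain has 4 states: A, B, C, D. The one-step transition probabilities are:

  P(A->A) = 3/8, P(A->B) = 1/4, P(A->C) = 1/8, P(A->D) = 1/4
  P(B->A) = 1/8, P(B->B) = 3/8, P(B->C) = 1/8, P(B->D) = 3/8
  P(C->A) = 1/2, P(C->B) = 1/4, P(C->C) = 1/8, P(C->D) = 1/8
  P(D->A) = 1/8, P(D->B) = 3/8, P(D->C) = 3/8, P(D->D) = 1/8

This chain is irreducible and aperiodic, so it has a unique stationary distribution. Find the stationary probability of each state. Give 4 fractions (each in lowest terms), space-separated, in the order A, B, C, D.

Answer: 22/85 163/510 47/255 121/510

Derivation:
The stationary distribution satisfies pi = pi * P, i.e.:
  pi_A = 3/8*pi_A + 1/8*pi_B + 1/2*pi_C + 1/8*pi_D
  pi_B = 1/4*pi_A + 3/8*pi_B + 1/4*pi_C + 3/8*pi_D
  pi_C = 1/8*pi_A + 1/8*pi_B + 1/8*pi_C + 3/8*pi_D
  pi_D = 1/4*pi_A + 3/8*pi_B + 1/8*pi_C + 1/8*pi_D
with normalization: pi_A + pi_B + pi_C + pi_D = 1.

Using the first 3 balance equations plus normalization, the linear system A*pi = b is:
  [-5/8, 1/8, 1/2, 1/8] . pi = 0
  [1/4, -5/8, 1/4, 3/8] . pi = 0
  [1/8, 1/8, -7/8, 3/8] . pi = 0
  [1, 1, 1, 1] . pi = 1

Solving yields:
  pi_A = 22/85
  pi_B = 163/510
  pi_C = 47/255
  pi_D = 121/510

Verification (pi * P):
  22/85*3/8 + 163/510*1/8 + 47/255*1/2 + 121/510*1/8 = 22/85 = pi_A  (ok)
  22/85*1/4 + 163/510*3/8 + 47/255*1/4 + 121/510*3/8 = 163/510 = pi_B  (ok)
  22/85*1/8 + 163/510*1/8 + 47/255*1/8 + 121/510*3/8 = 47/255 = pi_C  (ok)
  22/85*1/4 + 163/510*3/8 + 47/255*1/8 + 121/510*1/8 = 121/510 = pi_D  (ok)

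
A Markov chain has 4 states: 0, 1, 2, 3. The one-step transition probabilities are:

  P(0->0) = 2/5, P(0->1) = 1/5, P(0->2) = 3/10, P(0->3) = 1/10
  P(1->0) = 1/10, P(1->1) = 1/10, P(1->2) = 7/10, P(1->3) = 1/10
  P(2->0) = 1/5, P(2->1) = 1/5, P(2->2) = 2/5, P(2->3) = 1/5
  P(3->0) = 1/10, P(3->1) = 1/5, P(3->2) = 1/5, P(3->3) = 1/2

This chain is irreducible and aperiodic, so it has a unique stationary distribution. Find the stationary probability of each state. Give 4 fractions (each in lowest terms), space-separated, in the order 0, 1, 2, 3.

Answer: 24/121 2/11 47/121 28/121

Derivation:
The stationary distribution satisfies pi = pi * P, i.e.:
  pi_0 = 2/5*pi_0 + 1/10*pi_1 + 1/5*pi_2 + 1/10*pi_3
  pi_1 = 1/5*pi_0 + 1/10*pi_1 + 1/5*pi_2 + 1/5*pi_3
  pi_2 = 3/10*pi_0 + 7/10*pi_1 + 2/5*pi_2 + 1/5*pi_3
  pi_3 = 1/10*pi_0 + 1/10*pi_1 + 1/5*pi_2 + 1/2*pi_3
with normalization: pi_0 + pi_1 + pi_2 + pi_3 = 1.

Using the first 3 balance equations plus normalization, the linear system A*pi = b is:
  [-3/5, 1/10, 1/5, 1/10] . pi = 0
  [1/5, -9/10, 1/5, 1/5] . pi = 0
  [3/10, 7/10, -3/5, 1/5] . pi = 0
  [1, 1, 1, 1] . pi = 1

Solving yields:
  pi_0 = 24/121
  pi_1 = 2/11
  pi_2 = 47/121
  pi_3 = 28/121

Verification (pi * P):
  24/121*2/5 + 2/11*1/10 + 47/121*1/5 + 28/121*1/10 = 24/121 = pi_0  (ok)
  24/121*1/5 + 2/11*1/10 + 47/121*1/5 + 28/121*1/5 = 2/11 = pi_1  (ok)
  24/121*3/10 + 2/11*7/10 + 47/121*2/5 + 28/121*1/5 = 47/121 = pi_2  (ok)
  24/121*1/10 + 2/11*1/10 + 47/121*1/5 + 28/121*1/2 = 28/121 = pi_3  (ok)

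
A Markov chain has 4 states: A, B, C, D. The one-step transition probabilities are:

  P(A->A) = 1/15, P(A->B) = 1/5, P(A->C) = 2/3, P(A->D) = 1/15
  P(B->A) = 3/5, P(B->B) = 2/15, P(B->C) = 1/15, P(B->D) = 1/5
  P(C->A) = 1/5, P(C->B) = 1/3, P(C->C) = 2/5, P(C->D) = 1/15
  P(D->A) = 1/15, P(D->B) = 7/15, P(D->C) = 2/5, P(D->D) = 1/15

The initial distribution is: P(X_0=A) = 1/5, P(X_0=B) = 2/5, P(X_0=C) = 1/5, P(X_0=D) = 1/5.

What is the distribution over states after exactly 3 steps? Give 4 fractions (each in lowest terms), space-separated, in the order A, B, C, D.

Propagating the distribution step by step (d_{t+1} = d_t * P):
d_0 = (A=1/5, B=2/5, C=1/5, D=1/5)
  d_1[A] = 1/5*1/15 + 2/5*3/5 + 1/5*1/5 + 1/5*1/15 = 23/75
  d_1[B] = 1/5*1/5 + 2/5*2/15 + 1/5*1/3 + 1/5*7/15 = 19/75
  d_1[C] = 1/5*2/3 + 2/5*1/15 + 1/5*2/5 + 1/5*2/5 = 8/25
  d_1[D] = 1/5*1/15 + 2/5*1/5 + 1/5*1/15 + 1/5*1/15 = 3/25
d_1 = (A=23/75, B=19/75, C=8/25, D=3/25)
  d_2[A] = 23/75*1/15 + 19/75*3/5 + 8/25*1/5 + 3/25*1/15 = 11/45
  d_2[B] = 23/75*1/5 + 19/75*2/15 + 8/25*1/3 + 3/25*7/15 = 58/225
  d_2[C] = 23/75*2/3 + 19/75*1/15 + 8/25*2/5 + 3/25*2/5 = 149/375
  d_2[D] = 23/75*1/15 + 19/75*1/5 + 8/25*1/15 + 3/25*1/15 = 113/1125
d_2 = (A=11/45, B=58/225, C=149/375, D=113/1125)
  d_3[A] = 11/45*1/15 + 58/225*3/5 + 149/375*1/5 + 113/1125*1/15 = 4339/16875
  d_3[B] = 11/45*1/5 + 58/225*2/15 + 149/375*1/3 + 113/1125*7/15 = 1477/5625
  d_3[C] = 11/45*2/3 + 58/225*1/15 + 149/375*2/5 + 113/1125*2/5 = 256/675
  d_3[D] = 11/45*1/15 + 58/225*1/5 + 149/375*1/15 + 113/1125*1/15 = 341/3375
d_3 = (A=4339/16875, B=1477/5625, C=256/675, D=341/3375)

Answer: 4339/16875 1477/5625 256/675 341/3375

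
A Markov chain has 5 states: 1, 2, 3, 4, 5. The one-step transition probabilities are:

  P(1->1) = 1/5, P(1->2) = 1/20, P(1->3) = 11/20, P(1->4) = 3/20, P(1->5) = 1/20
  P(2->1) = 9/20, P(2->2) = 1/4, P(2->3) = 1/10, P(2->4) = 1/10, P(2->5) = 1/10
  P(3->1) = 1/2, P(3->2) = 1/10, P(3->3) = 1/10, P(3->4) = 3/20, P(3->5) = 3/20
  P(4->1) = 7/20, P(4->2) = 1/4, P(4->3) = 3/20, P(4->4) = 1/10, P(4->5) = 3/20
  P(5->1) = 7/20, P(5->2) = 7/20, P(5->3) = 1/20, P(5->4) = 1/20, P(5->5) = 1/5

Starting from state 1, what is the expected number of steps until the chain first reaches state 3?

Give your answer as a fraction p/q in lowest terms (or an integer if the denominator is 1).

Answer: 114760/46049

Derivation:
Let h_i = expected steps to first reach 3 from state i.
Boundary: h_3 = 0.
First-step equations for the other states:
  h_1 = 1 + 1/5*h_1 + 1/20*h_2 + 11/20*h_3 + 3/20*h_4 + 1/20*h_5
  h_2 = 1 + 9/20*h_1 + 1/4*h_2 + 1/10*h_3 + 1/10*h_4 + 1/10*h_5
  h_4 = 1 + 7/20*h_1 + 1/4*h_2 + 3/20*h_3 + 1/10*h_4 + 3/20*h_5
  h_5 = 1 + 7/20*h_1 + 7/20*h_2 + 1/20*h_3 + 1/20*h_4 + 1/5*h_5

Substituting h_3 = 0 and rearranging gives the linear system (I - Q) h = 1:
  [4/5, -1/20, -3/20, -1/20] . (h_1, h_2, h_4, h_5) = 1
  [-9/20, 3/4, -1/10, -1/10] . (h_1, h_2, h_4, h_5) = 1
  [-7/20, -1/4, 9/10, -3/20] . (h_1, h_2, h_4, h_5) = 1
  [-7/20, -7/20, -1/20, 4/5] . (h_1, h_2, h_4, h_5) = 1

Solving yields:
  h_1 = 114760/46049
  h_2 = 180500/46049
  h_4 = 178920/46049
  h_5 = 197920/46049

Starting state is 1, so the expected hitting time is h_1 = 114760/46049.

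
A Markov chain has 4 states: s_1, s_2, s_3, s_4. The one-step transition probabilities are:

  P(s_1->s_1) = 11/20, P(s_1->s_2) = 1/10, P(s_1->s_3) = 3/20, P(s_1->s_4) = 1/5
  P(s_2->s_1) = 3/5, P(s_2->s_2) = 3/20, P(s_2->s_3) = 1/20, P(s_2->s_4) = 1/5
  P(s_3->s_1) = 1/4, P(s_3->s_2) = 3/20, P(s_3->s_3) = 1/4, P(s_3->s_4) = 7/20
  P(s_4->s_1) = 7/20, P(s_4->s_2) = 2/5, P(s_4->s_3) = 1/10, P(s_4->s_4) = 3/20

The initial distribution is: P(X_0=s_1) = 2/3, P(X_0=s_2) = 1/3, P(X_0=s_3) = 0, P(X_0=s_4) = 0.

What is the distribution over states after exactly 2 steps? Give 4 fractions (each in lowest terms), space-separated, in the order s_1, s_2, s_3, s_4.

Answer: 577/1200 103/600 7/50 83/400

Derivation:
Propagating the distribution step by step (d_{t+1} = d_t * P):
d_0 = (s_1=2/3, s_2=1/3, s_3=0, s_4=0)
  d_1[s_1] = 2/3*11/20 + 1/3*3/5 + 0*1/4 + 0*7/20 = 17/30
  d_1[s_2] = 2/3*1/10 + 1/3*3/20 + 0*3/20 + 0*2/5 = 7/60
  d_1[s_3] = 2/3*3/20 + 1/3*1/20 + 0*1/4 + 0*1/10 = 7/60
  d_1[s_4] = 2/3*1/5 + 1/3*1/5 + 0*7/20 + 0*3/20 = 1/5
d_1 = (s_1=17/30, s_2=7/60, s_3=7/60, s_4=1/5)
  d_2[s_1] = 17/30*11/20 + 7/60*3/5 + 7/60*1/4 + 1/5*7/20 = 577/1200
  d_2[s_2] = 17/30*1/10 + 7/60*3/20 + 7/60*3/20 + 1/5*2/5 = 103/600
  d_2[s_3] = 17/30*3/20 + 7/60*1/20 + 7/60*1/4 + 1/5*1/10 = 7/50
  d_2[s_4] = 17/30*1/5 + 7/60*1/5 + 7/60*7/20 + 1/5*3/20 = 83/400
d_2 = (s_1=577/1200, s_2=103/600, s_3=7/50, s_4=83/400)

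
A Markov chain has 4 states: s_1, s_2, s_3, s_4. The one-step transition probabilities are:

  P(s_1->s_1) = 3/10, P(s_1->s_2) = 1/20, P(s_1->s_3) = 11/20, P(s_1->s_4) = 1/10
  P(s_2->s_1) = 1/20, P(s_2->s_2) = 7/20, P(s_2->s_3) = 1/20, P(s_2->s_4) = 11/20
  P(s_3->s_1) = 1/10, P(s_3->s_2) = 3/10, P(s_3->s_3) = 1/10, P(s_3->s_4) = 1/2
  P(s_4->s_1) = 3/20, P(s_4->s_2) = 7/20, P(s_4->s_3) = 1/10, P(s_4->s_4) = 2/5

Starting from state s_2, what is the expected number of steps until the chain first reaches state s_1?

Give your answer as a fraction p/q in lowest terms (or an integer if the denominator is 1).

Let h_i = expected steps to first reach s_1 from state i.
Boundary: h_s_1 = 0.
First-step equations for the other states:
  h_s_2 = 1 + 1/20*h_s_1 + 7/20*h_s_2 + 1/20*h_s_3 + 11/20*h_s_4
  h_s_3 = 1 + 1/10*h_s_1 + 3/10*h_s_2 + 1/10*h_s_3 + 1/2*h_s_4
  h_s_4 = 1 + 3/20*h_s_1 + 7/20*h_s_2 + 1/10*h_s_3 + 2/5*h_s_4

Substituting h_s_1 = 0 and rearranging gives the linear system (I - Q) h = 1:
  [13/20, -1/20, -11/20] . (h_s_2, h_s_3, h_s_4) = 1
  [-3/10, 9/10, -1/2] . (h_s_2, h_s_3, h_s_4) = 1
  [-7/20, -1/10, 3/5] . (h_s_2, h_s_3, h_s_4) = 1

Solving yields:
  h_s_2 = 365/37
  h_s_3 = 695/74
  h_s_4 = 665/74

Starting state is s_2, so the expected hitting time is h_s_2 = 365/37.

Answer: 365/37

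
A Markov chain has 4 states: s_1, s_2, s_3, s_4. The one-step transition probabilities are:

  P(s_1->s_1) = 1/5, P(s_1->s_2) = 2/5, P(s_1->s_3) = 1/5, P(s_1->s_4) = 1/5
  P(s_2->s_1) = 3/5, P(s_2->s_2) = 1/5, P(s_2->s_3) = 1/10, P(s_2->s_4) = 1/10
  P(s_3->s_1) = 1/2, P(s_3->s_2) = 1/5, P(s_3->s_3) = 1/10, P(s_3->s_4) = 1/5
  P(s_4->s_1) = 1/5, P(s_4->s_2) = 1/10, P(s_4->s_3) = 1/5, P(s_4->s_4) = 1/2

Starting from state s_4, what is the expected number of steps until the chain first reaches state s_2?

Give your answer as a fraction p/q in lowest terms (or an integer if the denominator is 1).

Let h_i = expected steps to first reach s_2 from state i.
Boundary: h_s_2 = 0.
First-step equations for the other states:
  h_s_1 = 1 + 1/5*h_s_1 + 2/5*h_s_2 + 1/5*h_s_3 + 1/5*h_s_4
  h_s_3 = 1 + 1/2*h_s_1 + 1/5*h_s_2 + 1/10*h_s_3 + 1/5*h_s_4
  h_s_4 = 1 + 1/5*h_s_1 + 1/10*h_s_2 + 1/5*h_s_3 + 1/2*h_s_4

Substituting h_s_2 = 0 and rearranging gives the linear system (I - Q) h = 1:
  [4/5, -1/5, -1/5] . (h_s_1, h_s_3, h_s_4) = 1
  [-1/2, 9/10, -1/5] . (h_s_1, h_s_3, h_s_4) = 1
  [-1/5, -1/5, 1/2] . (h_s_1, h_s_3, h_s_4) = 1

Solving yields:
  h_s_1 = 385/107
  h_s_3 = 455/107
  h_s_4 = 550/107

Starting state is s_4, so the expected hitting time is h_s_4 = 550/107.

Answer: 550/107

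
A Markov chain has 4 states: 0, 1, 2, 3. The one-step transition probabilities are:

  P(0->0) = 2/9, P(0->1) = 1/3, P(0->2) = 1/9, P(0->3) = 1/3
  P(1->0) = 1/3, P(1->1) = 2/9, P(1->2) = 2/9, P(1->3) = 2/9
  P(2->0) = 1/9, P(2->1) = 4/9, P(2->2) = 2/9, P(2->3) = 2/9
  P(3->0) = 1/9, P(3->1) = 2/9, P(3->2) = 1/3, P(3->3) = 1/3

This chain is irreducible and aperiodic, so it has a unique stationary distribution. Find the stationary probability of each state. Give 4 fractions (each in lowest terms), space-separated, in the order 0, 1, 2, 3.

The stationary distribution satisfies pi = pi * P, i.e.:
  pi_0 = 2/9*pi_0 + 1/3*pi_1 + 1/9*pi_2 + 1/9*pi_3
  pi_1 = 1/3*pi_0 + 2/9*pi_1 + 4/9*pi_2 + 2/9*pi_3
  pi_2 = 1/9*pi_0 + 2/9*pi_1 + 2/9*pi_2 + 1/3*pi_3
  pi_3 = 1/3*pi_0 + 2/9*pi_1 + 2/9*pi_2 + 1/3*pi_3
with normalization: pi_0 + pi_1 + pi_2 + pi_3 = 1.

Using the first 3 balance equations plus normalization, the linear system A*pi = b is:
  [-7/9, 1/3, 1/9, 1/9] . pi = 0
  [1/3, -7/9, 4/9, 2/9] . pi = 0
  [1/9, 2/9, -7/9, 1/3] . pi = 0
  [1, 1, 1, 1] . pi = 1

Solving yields:
  pi_0 = 36/181
  pi_1 = 107/362
  pi_2 = 167/724
  pi_3 = 199/724

Verification (pi * P):
  36/181*2/9 + 107/362*1/3 + 167/724*1/9 + 199/724*1/9 = 36/181 = pi_0  (ok)
  36/181*1/3 + 107/362*2/9 + 167/724*4/9 + 199/724*2/9 = 107/362 = pi_1  (ok)
  36/181*1/9 + 107/362*2/9 + 167/724*2/9 + 199/724*1/3 = 167/724 = pi_2  (ok)
  36/181*1/3 + 107/362*2/9 + 167/724*2/9 + 199/724*1/3 = 199/724 = pi_3  (ok)

Answer: 36/181 107/362 167/724 199/724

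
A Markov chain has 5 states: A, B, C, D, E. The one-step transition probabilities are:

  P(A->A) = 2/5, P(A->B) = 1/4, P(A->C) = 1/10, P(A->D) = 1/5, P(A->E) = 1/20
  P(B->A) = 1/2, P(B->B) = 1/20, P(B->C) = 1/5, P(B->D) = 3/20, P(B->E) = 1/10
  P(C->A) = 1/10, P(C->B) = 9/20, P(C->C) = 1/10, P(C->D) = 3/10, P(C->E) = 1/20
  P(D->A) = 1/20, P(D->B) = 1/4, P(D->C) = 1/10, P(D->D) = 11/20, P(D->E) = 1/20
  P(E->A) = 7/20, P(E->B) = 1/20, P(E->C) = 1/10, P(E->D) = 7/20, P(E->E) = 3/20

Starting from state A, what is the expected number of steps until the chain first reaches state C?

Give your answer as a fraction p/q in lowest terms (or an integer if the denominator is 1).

Let h_i = expected steps to first reach C from state i.
Boundary: h_C = 0.
First-step equations for the other states:
  h_A = 1 + 2/5*h_A + 1/4*h_B + 1/10*h_C + 1/5*h_D + 1/20*h_E
  h_B = 1 + 1/2*h_A + 1/20*h_B + 1/5*h_C + 3/20*h_D + 1/10*h_E
  h_D = 1 + 1/20*h_A + 1/4*h_B + 1/10*h_C + 11/20*h_D + 1/20*h_E
  h_E = 1 + 7/20*h_A + 1/20*h_B + 1/10*h_C + 7/20*h_D + 3/20*h_E

Substituting h_C = 0 and rearranging gives the linear system (I - Q) h = 1:
  [3/5, -1/4, -1/5, -1/20] . (h_A, h_B, h_D, h_E) = 1
  [-1/2, 19/20, -3/20, -1/10] . (h_A, h_B, h_D, h_E) = 1
  [-1/20, -1/4, 9/20, -1/20] . (h_A, h_B, h_D, h_E) = 1
  [-7/20, -1/20, -7/20, 17/20] . (h_A, h_B, h_D, h_E) = 1

Solving yields:
  h_A = 2180/261
  h_B = 2000/261
  h_D = 2180/261
  h_E = 740/87

Starting state is A, so the expected hitting time is h_A = 2180/261.

Answer: 2180/261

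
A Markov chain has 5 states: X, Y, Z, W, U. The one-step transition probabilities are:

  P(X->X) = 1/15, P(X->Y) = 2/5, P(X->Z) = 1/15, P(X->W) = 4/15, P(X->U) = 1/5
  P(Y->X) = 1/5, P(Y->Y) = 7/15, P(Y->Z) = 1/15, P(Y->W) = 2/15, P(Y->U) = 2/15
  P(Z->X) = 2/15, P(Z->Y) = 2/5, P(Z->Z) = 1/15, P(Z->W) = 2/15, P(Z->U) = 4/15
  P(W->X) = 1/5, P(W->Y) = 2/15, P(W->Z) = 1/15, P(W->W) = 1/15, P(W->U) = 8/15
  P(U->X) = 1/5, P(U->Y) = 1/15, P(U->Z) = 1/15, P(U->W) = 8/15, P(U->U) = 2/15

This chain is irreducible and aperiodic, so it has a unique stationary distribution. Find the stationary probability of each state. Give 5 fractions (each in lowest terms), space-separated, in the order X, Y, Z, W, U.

Answer: 44/255 2347/8670 1/15 2083/8670 361/1445

Derivation:
The stationary distribution satisfies pi = pi * P, i.e.:
  pi_X = 1/15*pi_X + 1/5*pi_Y + 2/15*pi_Z + 1/5*pi_W + 1/5*pi_U
  pi_Y = 2/5*pi_X + 7/15*pi_Y + 2/5*pi_Z + 2/15*pi_W + 1/15*pi_U
  pi_Z = 1/15*pi_X + 1/15*pi_Y + 1/15*pi_Z + 1/15*pi_W + 1/15*pi_U
  pi_W = 4/15*pi_X + 2/15*pi_Y + 2/15*pi_Z + 1/15*pi_W + 8/15*pi_U
  pi_U = 1/5*pi_X + 2/15*pi_Y + 4/15*pi_Z + 8/15*pi_W + 2/15*pi_U
with normalization: pi_X + pi_Y + pi_Z + pi_W + pi_U = 1.

Using the first 4 balance equations plus normalization, the linear system A*pi = b is:
  [-14/15, 1/5, 2/15, 1/5, 1/5] . pi = 0
  [2/5, -8/15, 2/5, 2/15, 1/15] . pi = 0
  [1/15, 1/15, -14/15, 1/15, 1/15] . pi = 0
  [4/15, 2/15, 2/15, -14/15, 8/15] . pi = 0
  [1, 1, 1, 1, 1] . pi = 1

Solving yields:
  pi_X = 44/255
  pi_Y = 2347/8670
  pi_Z = 1/15
  pi_W = 2083/8670
  pi_U = 361/1445

Verification (pi * P):
  44/255*1/15 + 2347/8670*1/5 + 1/15*2/15 + 2083/8670*1/5 + 361/1445*1/5 = 44/255 = pi_X  (ok)
  44/255*2/5 + 2347/8670*7/15 + 1/15*2/5 + 2083/8670*2/15 + 361/1445*1/15 = 2347/8670 = pi_Y  (ok)
  44/255*1/15 + 2347/8670*1/15 + 1/15*1/15 + 2083/8670*1/15 + 361/1445*1/15 = 1/15 = pi_Z  (ok)
  44/255*4/15 + 2347/8670*2/15 + 1/15*2/15 + 2083/8670*1/15 + 361/1445*8/15 = 2083/8670 = pi_W  (ok)
  44/255*1/5 + 2347/8670*2/15 + 1/15*4/15 + 2083/8670*8/15 + 361/1445*2/15 = 361/1445 = pi_U  (ok)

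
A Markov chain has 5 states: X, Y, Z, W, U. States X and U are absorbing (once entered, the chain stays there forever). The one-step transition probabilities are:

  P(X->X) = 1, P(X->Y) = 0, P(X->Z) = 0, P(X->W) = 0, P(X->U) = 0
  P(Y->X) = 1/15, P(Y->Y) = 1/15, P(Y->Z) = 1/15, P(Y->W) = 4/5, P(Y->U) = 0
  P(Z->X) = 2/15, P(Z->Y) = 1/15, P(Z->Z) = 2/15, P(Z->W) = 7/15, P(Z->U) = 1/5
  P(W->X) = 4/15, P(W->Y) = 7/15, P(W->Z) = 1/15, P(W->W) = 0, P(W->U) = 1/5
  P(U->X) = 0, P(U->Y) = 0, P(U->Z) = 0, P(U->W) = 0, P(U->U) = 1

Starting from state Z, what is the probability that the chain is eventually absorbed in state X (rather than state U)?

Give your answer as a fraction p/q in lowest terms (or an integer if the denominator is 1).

Let a_i = P(absorbed in X | start in state i).
Boundary conditions: a_X = 1, a_U = 0.
For each transient state i, a_i = sum_j P(i->j) * a_j:
  a_Y = 1/15*a_X + 1/15*a_Y + 1/15*a_Z + 4/5*a_W + 0*a_U
  a_Z = 2/15*a_X + 1/15*a_Y + 2/15*a_Z + 7/15*a_W + 1/5*a_U
  a_W = 4/15*a_X + 7/15*a_Y + 1/15*a_Z + 0*a_W + 1/5*a_U

Substituting a_X = 1 and a_U = 0, rearrange to (I - Q) a = r where r[i] = P(i -> X):
  [14/15, -1/15, -4/5] . (a_Y, a_Z, a_W) = 1/15
  [-1/15, 13/15, -7/15] . (a_Y, a_Z, a_W) = 2/15
  [-7/15, -1/15, 1] . (a_Y, a_Z, a_W) = 4/15

Solving yields:
  a_Y = 149/244
  a_Z = 63/122
  a_W = 143/244

Starting state is Z, so the absorption probability is a_Z = 63/122.

Answer: 63/122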